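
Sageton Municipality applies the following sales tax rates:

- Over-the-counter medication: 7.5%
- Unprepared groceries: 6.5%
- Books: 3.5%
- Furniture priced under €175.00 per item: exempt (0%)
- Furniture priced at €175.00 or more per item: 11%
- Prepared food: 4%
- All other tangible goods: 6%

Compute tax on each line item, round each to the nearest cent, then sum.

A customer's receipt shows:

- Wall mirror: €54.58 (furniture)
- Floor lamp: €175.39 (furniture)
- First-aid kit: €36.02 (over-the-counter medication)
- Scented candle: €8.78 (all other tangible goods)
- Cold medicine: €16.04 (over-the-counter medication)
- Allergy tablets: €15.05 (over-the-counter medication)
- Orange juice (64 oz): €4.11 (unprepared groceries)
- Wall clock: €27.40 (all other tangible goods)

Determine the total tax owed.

Wall mirror €54.58: furniture, under €175.00 → 0% → €0.00
Floor lamp €175.39: furniture, €175.00 or more → 11% → €19.29
First-aid kit €36.02: over-the-counter medication → 7.5% → €2.70
Scented candle €8.78: all other tangible goods → 6% → €0.53
Cold medicine €16.04: over-the-counter medication → 7.5% → €1.20
Allergy tablets €15.05: over-the-counter medication → 7.5% → €1.13
Orange juice (64 oz) €4.11: unprepared groceries → 6.5% → €0.27
Wall clock €27.40: all other tangible goods → 6% → €1.64
Total tax = €19.29 + €2.70 + €0.53 + €1.20 + €1.13 + €0.27 + €1.64 = €26.76

€26.76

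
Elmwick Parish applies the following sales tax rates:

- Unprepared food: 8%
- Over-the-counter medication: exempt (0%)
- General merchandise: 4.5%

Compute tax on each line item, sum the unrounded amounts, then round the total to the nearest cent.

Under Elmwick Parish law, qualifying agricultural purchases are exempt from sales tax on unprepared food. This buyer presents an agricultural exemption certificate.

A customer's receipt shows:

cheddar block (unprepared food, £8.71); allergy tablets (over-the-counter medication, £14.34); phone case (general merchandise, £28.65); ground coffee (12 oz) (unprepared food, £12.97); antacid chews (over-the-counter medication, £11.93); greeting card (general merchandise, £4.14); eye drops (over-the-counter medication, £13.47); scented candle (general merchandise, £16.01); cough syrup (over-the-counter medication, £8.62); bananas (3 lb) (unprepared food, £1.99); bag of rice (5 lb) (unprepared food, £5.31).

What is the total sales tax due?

Cheddar block £8.71: unprepared food, buyer-exempt → 0% → £0.00
Allergy tablets £14.34: over-the-counter medication → 0% → £0.00
Phone case £28.65: general merchandise → 4.5% → £1.28925
Ground coffee (12 oz) £12.97: unprepared food, buyer-exempt → 0% → £0.00
Antacid chews £11.93: over-the-counter medication → 0% → £0.00
Greeting card £4.14: general merchandise → 4.5% → £0.1863
Eye drops £13.47: over-the-counter medication → 0% → £0.00
Scented candle £16.01: general merchandise → 4.5% → £0.72045
Cough syrup £8.62: over-the-counter medication → 0% → £0.00
Bananas (3 lb) £1.99: unprepared food, buyer-exempt → 0% → £0.00
Bag of rice (5 lb) £5.31: unprepared food, buyer-exempt → 0% → £0.00
Unrounded tax sum = £2.196 → £2.20

£2.20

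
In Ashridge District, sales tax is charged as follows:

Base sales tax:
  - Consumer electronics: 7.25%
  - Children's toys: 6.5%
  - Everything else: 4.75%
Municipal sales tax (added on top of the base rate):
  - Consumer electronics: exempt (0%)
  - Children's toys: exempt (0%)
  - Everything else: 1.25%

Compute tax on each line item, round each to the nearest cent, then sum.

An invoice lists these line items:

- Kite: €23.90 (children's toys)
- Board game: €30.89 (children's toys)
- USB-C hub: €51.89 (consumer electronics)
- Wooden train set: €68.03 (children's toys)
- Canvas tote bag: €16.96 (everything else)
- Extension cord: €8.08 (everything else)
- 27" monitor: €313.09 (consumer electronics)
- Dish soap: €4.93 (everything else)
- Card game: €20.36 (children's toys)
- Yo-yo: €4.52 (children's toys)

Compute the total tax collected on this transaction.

Kite €23.90: children's toys → 6.5% + 0% municipal = 6.5% → €1.55
Board game €30.89: children's toys → 6.5% + 0% municipal = 6.5% → €2.01
USB-C hub €51.89: consumer electronics → 7.25% + 0% municipal = 7.25% → €3.76
Wooden train set €68.03: children's toys → 6.5% + 0% municipal = 6.5% → €4.42
Canvas tote bag €16.96: everything else → 4.75% + 1.25% municipal = 6% → €1.02
Extension cord €8.08: everything else → 4.75% + 1.25% municipal = 6% → €0.48
27" monitor €313.09: consumer electronics → 7.25% + 0% municipal = 7.25% → €22.70
Dish soap €4.93: everything else → 4.75% + 1.25% municipal = 6% → €0.30
Card game €20.36: children's toys → 6.5% + 0% municipal = 6.5% → €1.32
Yo-yo €4.52: children's toys → 6.5% + 0% municipal = 6.5% → €0.29
Total tax = €1.55 + €2.01 + €3.76 + €4.42 + €1.02 + €0.48 + €22.70 + €0.30 + €1.32 + €0.29 = €37.85

€37.85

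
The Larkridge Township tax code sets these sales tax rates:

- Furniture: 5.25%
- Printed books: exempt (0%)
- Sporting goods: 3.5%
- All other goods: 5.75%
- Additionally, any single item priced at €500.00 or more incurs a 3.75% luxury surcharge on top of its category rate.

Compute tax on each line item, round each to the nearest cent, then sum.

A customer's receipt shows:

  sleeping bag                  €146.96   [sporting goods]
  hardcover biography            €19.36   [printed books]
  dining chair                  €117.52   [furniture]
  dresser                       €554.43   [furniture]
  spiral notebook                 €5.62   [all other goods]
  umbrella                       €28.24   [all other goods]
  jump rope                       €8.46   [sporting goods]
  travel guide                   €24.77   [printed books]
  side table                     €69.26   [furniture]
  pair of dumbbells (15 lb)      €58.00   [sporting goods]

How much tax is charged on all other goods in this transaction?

€1.94

Spiral notebook €5.62: all other goods → 5.75% → €0.32
Umbrella €28.24: all other goods → 5.75% → €1.62
Tax on all other goods = €0.32 + €1.62 = €1.94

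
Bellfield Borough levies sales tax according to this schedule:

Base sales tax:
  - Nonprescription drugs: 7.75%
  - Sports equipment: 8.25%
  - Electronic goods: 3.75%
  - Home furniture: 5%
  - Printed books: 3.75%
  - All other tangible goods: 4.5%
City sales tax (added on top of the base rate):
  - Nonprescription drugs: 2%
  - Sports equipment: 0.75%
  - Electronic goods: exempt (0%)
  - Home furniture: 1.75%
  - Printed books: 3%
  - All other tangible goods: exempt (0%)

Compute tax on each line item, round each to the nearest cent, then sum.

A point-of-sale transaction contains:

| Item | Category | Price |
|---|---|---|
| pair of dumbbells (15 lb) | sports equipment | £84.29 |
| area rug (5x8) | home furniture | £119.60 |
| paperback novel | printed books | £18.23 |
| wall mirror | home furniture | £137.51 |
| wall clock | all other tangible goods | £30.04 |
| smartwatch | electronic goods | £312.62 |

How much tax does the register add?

Pair of dumbbells (15 lb) £84.29: sports equipment → 8.25% + 0.75% city = 9% → £7.59
Area rug (5x8) £119.60: home furniture → 5% + 1.75% city = 6.75% → £8.07
Paperback novel £18.23: printed books → 3.75% + 3% city = 6.75% → £1.23
Wall mirror £137.51: home furniture → 5% + 1.75% city = 6.75% → £9.28
Wall clock £30.04: all other tangible goods → 4.5% + 0% city = 4.5% → £1.35
Smartwatch £312.62: electronic goods → 3.75% + 0% city = 3.75% → £11.72
Total tax = £7.59 + £8.07 + £1.23 + £9.28 + £1.35 + £11.72 = £39.24

£39.24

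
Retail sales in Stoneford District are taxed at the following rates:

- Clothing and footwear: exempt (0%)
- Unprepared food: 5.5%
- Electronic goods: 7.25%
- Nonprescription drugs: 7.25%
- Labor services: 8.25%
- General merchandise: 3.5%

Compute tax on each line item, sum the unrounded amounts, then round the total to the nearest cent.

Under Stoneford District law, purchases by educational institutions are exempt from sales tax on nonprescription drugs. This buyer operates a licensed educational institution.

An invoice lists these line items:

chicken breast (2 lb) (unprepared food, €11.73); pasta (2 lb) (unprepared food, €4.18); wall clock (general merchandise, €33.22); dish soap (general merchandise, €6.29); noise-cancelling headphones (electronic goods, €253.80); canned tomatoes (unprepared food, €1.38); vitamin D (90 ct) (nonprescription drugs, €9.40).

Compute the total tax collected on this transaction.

€20.73

Chicken breast (2 lb) €11.73: unprepared food → 5.5% → €0.64515
Pasta (2 lb) €4.18: unprepared food → 5.5% → €0.2299
Wall clock €33.22: general merchandise → 3.5% → €1.1627
Dish soap €6.29: general merchandise → 3.5% → €0.22015
Noise-cancelling headphones €253.80: electronic goods → 7.25% → €18.4005
Canned tomatoes €1.38: unprepared food → 5.5% → €0.0759
Vitamin D (90 ct) €9.40: nonprescription drugs, buyer-exempt → 0% → €0.00
Unrounded tax sum = €20.7343 → €20.73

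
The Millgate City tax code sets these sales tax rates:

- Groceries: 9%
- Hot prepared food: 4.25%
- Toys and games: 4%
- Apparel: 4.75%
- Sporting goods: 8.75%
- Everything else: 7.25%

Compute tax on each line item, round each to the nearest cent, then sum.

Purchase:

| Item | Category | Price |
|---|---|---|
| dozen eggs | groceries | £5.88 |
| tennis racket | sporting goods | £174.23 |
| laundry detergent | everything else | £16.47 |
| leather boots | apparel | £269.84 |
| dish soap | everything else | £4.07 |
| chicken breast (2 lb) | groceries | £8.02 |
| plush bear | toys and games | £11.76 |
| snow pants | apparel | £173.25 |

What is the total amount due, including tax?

Dozen eggs £5.88: groceries → 9% → £0.53
Tennis racket £174.23: sporting goods → 8.75% → £15.25
Laundry detergent £16.47: everything else → 7.25% → £1.19
Leather boots £269.84: apparel → 4.75% → £12.82
Dish soap £4.07: everything else → 7.25% → £0.30
Chicken breast (2 lb) £8.02: groceries → 9% → £0.72
Plush bear £11.76: toys and games → 4% → £0.47
Snow pants £173.25: apparel → 4.75% → £8.23
Subtotal = £663.52; tax = £39.51; total due = £703.03

£703.03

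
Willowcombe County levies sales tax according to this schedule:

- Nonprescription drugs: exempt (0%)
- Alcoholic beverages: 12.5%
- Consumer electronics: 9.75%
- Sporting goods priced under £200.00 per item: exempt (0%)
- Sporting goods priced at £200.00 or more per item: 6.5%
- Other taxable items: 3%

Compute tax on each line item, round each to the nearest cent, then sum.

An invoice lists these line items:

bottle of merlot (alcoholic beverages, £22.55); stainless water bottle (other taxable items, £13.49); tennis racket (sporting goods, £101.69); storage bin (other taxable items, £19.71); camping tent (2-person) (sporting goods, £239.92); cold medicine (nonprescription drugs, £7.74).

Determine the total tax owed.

Bottle of merlot £22.55: alcoholic beverages → 12.5% → £2.82
Stainless water bottle £13.49: other taxable items → 3% → £0.40
Tennis racket £101.69: sporting goods, under £200.00 → 0% → £0.00
Storage bin £19.71: other taxable items → 3% → £0.59
Camping tent (2-person) £239.92: sporting goods, £200.00 or more → 6.5% → £15.59
Cold medicine £7.74: nonprescription drugs → 0% → £0.00
Total tax = £2.82 + £0.40 + £0.59 + £15.59 = £19.40

£19.40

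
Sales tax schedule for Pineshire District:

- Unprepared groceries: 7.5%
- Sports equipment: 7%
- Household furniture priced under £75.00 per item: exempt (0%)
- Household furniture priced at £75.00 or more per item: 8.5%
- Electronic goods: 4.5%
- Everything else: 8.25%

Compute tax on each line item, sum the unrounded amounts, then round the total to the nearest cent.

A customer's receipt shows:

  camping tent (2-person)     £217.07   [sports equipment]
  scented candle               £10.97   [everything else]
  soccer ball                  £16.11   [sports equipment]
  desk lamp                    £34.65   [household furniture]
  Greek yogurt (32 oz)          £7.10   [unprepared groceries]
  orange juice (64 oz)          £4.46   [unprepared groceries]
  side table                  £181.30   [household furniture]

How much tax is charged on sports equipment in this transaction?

£16.32

Camping tent (2-person) £217.07: sports equipment → 7% → £15.1949
Soccer ball £16.11: sports equipment → 7% → £1.1277
Tax on sports equipment: unrounded sum = £16.3226 → £16.32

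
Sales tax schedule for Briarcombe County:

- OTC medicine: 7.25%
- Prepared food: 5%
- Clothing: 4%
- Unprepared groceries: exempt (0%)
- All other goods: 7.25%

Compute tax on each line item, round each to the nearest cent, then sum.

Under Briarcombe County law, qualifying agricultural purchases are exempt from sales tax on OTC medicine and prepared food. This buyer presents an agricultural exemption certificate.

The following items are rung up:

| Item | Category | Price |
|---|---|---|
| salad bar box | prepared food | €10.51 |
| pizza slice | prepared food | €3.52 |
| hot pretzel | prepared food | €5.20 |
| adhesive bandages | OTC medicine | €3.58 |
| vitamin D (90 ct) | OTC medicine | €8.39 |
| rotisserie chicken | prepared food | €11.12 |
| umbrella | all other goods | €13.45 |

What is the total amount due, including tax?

Salad bar box €10.51: prepared food, buyer-exempt → 0% → €0.00
Pizza slice €3.52: prepared food, buyer-exempt → 0% → €0.00
Hot pretzel €5.20: prepared food, buyer-exempt → 0% → €0.00
Adhesive bandages €3.58: OTC medicine, buyer-exempt → 0% → €0.00
Vitamin D (90 ct) €8.39: OTC medicine, buyer-exempt → 0% → €0.00
Rotisserie chicken €11.12: prepared food, buyer-exempt → 0% → €0.00
Umbrella €13.45: all other goods → 7.25% → €0.98
Subtotal = €55.77; tax = €0.98; total due = €56.75

€56.75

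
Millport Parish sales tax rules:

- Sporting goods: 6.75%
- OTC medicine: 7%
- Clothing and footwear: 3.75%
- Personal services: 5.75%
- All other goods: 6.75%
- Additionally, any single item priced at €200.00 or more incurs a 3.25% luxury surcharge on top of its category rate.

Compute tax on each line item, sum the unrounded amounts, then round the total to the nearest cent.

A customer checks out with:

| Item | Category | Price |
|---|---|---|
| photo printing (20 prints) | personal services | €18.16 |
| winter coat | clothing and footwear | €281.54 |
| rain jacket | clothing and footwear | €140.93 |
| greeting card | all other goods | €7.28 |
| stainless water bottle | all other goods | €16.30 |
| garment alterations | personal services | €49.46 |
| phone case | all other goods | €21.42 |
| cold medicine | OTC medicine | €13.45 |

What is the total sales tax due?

€32.86

Photo printing (20 prints) €18.16: personal services → 5.75% → €1.0442
Winter coat €281.54: clothing and footwear → 3.75% + 3.25% surcharge = 7% → €19.7078
Rain jacket €140.93: clothing and footwear → 3.75% → €5.284875
Greeting card €7.28: all other goods → 6.75% → €0.4914
Stainless water bottle €16.30: all other goods → 6.75% → €1.10025
Garment alterations €49.46: personal services → 5.75% → €2.84395
Phone case €21.42: all other goods → 6.75% → €1.44585
Cold medicine €13.45: OTC medicine → 7% → €0.9415
Unrounded tax sum = €32.859825 → €32.86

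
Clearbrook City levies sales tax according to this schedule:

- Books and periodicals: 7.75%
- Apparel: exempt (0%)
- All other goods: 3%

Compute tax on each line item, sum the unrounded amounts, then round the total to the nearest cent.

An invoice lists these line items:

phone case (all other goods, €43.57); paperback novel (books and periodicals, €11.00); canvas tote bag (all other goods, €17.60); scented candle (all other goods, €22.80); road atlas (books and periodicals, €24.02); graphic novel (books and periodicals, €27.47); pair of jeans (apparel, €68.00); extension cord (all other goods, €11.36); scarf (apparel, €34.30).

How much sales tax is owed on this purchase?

€7.70

Phone case €43.57: all other goods → 3% → €1.3071
Paperback novel €11.00: books and periodicals → 7.75% → €0.8525
Canvas tote bag €17.60: all other goods → 3% → €0.528
Scented candle €22.80: all other goods → 3% → €0.684
Road atlas €24.02: books and periodicals → 7.75% → €1.86155
Graphic novel €27.47: books and periodicals → 7.75% → €2.128925
Pair of jeans €68.00: apparel → 0% → €0.00
Extension cord €11.36: all other goods → 3% → €0.3408
Scarf €34.30: apparel → 0% → €0.00
Unrounded tax sum = €7.702875 → €7.70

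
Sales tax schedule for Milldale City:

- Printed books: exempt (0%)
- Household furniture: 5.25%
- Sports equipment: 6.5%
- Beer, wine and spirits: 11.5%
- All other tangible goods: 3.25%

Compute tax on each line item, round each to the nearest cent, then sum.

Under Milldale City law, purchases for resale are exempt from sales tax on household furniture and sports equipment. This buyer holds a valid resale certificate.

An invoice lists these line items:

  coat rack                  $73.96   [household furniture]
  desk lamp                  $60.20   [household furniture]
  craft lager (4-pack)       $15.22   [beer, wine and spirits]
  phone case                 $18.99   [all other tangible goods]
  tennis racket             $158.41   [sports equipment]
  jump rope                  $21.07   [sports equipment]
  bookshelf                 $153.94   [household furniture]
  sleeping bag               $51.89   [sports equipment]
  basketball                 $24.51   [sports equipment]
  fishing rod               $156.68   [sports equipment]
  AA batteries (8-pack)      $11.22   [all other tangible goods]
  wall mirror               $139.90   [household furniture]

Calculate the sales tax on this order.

$2.73

Coat rack $73.96: household furniture, buyer-exempt → 0% → $0.00
Desk lamp $60.20: household furniture, buyer-exempt → 0% → $0.00
Craft lager (4-pack) $15.22: beer, wine and spirits → 11.5% → $1.75
Phone case $18.99: all other tangible goods → 3.25% → $0.62
Tennis racket $158.41: sports equipment, buyer-exempt → 0% → $0.00
Jump rope $21.07: sports equipment, buyer-exempt → 0% → $0.00
Bookshelf $153.94: household furniture, buyer-exempt → 0% → $0.00
Sleeping bag $51.89: sports equipment, buyer-exempt → 0% → $0.00
Basketball $24.51: sports equipment, buyer-exempt → 0% → $0.00
Fishing rod $156.68: sports equipment, buyer-exempt → 0% → $0.00
AA batteries (8-pack) $11.22: all other tangible goods → 3.25% → $0.36
Wall mirror $139.90: household furniture, buyer-exempt → 0% → $0.00
Total tax = $1.75 + $0.62 + $0.36 = $2.73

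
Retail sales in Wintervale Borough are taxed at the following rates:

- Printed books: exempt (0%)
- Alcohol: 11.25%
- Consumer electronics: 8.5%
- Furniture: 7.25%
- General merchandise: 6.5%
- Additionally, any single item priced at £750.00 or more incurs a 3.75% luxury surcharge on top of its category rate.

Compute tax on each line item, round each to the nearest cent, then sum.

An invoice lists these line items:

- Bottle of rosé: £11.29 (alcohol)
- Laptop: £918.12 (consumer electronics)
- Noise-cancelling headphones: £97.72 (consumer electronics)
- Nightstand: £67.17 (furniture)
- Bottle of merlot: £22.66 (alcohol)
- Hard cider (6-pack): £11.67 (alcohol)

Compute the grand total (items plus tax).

£1259.41

Bottle of rosé £11.29: alcohol → 11.25% → £1.27
Laptop £918.12: consumer electronics → 8.5% + 3.75% surcharge = 12.25% → £112.47
Noise-cancelling headphones £97.72: consumer electronics → 8.5% → £8.31
Nightstand £67.17: furniture → 7.25% → £4.87
Bottle of merlot £22.66: alcohol → 11.25% → £2.55
Hard cider (6-pack) £11.67: alcohol → 11.25% → £1.31
Subtotal = £1128.63; tax = £130.78; total due = £1259.41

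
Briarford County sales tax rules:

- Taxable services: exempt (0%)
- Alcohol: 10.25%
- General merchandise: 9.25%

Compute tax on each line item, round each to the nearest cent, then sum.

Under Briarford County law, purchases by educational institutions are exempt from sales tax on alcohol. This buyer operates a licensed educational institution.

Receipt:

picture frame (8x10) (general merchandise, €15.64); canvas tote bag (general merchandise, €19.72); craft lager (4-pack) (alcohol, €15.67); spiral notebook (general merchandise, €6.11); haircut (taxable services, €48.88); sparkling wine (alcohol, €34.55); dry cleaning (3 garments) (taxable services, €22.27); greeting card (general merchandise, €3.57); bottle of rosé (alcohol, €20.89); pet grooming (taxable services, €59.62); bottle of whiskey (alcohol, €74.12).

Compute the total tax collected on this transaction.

€4.17

Picture frame (8x10) €15.64: general merchandise → 9.25% → €1.45
Canvas tote bag €19.72: general merchandise → 9.25% → €1.82
Craft lager (4-pack) €15.67: alcohol, buyer-exempt → 0% → €0.00
Spiral notebook €6.11: general merchandise → 9.25% → €0.57
Haircut €48.88: taxable services → 0% → €0.00
Sparkling wine €34.55: alcohol, buyer-exempt → 0% → €0.00
Dry cleaning (3 garments) €22.27: taxable services → 0% → €0.00
Greeting card €3.57: general merchandise → 9.25% → €0.33
Bottle of rosé €20.89: alcohol, buyer-exempt → 0% → €0.00
Pet grooming €59.62: taxable services → 0% → €0.00
Bottle of whiskey €74.12: alcohol, buyer-exempt → 0% → €0.00
Total tax = €1.45 + €1.82 + €0.57 + €0.33 = €4.17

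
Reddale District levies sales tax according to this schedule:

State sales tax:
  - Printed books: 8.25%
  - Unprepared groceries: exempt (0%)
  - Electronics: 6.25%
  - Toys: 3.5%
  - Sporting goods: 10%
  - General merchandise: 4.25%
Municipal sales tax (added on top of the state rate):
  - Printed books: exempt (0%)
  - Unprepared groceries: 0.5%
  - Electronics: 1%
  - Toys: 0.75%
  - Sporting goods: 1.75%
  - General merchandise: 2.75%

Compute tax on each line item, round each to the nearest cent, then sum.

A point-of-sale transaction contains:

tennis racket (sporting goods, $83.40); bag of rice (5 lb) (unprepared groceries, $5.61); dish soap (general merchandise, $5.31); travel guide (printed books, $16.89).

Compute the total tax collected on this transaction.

$11.59

Tennis racket $83.40: sporting goods → 10% + 1.75% municipal = 11.75% → $9.80
Bag of rice (5 lb) $5.61: unprepared groceries → 0% + 0.5% municipal = 0.5% → $0.03
Dish soap $5.31: general merchandise → 4.25% + 2.75% municipal = 7% → $0.37
Travel guide $16.89: printed books → 8.25% + 0% municipal = 8.25% → $1.39
Total tax = $9.80 + $0.03 + $0.37 + $1.39 = $11.59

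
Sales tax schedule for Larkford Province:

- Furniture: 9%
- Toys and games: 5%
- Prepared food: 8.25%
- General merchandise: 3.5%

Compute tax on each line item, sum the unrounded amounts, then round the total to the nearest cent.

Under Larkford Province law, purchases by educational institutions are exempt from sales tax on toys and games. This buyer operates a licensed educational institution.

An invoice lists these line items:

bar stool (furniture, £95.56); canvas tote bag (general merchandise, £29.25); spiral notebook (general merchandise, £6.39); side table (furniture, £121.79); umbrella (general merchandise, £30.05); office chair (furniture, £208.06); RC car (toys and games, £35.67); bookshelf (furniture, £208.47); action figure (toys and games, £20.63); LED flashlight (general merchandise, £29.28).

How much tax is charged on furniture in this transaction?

£57.05

Bar stool £95.56: furniture → 9% → £8.6004
Side table £121.79: furniture → 9% → £10.9611
Office chair £208.06: furniture → 9% → £18.7254
Bookshelf £208.47: furniture → 9% → £18.7623
Tax on furniture: unrounded sum = £57.0492 → £57.05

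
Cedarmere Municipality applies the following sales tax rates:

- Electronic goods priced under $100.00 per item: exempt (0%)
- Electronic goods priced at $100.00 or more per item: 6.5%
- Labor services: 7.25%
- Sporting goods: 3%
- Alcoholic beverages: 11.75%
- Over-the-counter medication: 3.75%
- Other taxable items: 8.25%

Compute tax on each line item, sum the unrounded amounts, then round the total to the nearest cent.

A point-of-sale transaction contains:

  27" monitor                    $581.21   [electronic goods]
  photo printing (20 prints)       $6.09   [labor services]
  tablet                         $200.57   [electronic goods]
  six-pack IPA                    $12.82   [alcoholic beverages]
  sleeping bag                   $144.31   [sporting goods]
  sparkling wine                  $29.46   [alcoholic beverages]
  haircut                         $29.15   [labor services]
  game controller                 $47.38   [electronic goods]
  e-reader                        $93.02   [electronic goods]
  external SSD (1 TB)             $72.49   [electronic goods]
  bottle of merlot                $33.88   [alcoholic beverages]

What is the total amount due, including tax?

$1317.03

27" monitor $581.21: electronic goods, $100.00 or more → 6.5% → $37.77865
Photo printing (20 prints) $6.09: labor services → 7.25% → $0.441525
Tablet $200.57: electronic goods, $100.00 or more → 6.5% → $13.03705
Six-pack IPA $12.82: alcoholic beverages → 11.75% → $1.50635
Sleeping bag $144.31: sporting goods → 3% → $4.3293
Sparkling wine $29.46: alcoholic beverages → 11.75% → $3.46155
Haircut $29.15: labor services → 7.25% → $2.113375
Game controller $47.38: electronic goods, under $100.00 → 0% → $0.00
E-reader $93.02: electronic goods, under $100.00 → 0% → $0.00
External SSD (1 TB) $72.49: electronic goods, under $100.00 → 0% → $0.00
Bottle of merlot $33.88: alcoholic beverages → 11.75% → $3.9809
Subtotal = $1250.38; unrounded tax = $66.6487 → $66.65; total due = $1317.03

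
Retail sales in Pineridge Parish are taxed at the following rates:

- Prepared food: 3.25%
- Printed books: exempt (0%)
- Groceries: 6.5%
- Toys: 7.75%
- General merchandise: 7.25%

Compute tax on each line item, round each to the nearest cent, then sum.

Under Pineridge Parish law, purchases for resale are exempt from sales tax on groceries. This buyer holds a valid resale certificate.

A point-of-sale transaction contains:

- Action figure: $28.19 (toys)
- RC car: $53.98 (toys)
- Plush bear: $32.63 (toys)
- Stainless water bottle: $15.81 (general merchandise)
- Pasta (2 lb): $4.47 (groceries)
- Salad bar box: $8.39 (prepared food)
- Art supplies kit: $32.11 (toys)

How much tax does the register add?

Action figure $28.19: toys → 7.75% → $2.18
RC car $53.98: toys → 7.75% → $4.18
Plush bear $32.63: toys → 7.75% → $2.53
Stainless water bottle $15.81: general merchandise → 7.25% → $1.15
Pasta (2 lb) $4.47: groceries, buyer-exempt → 0% → $0.00
Salad bar box $8.39: prepared food → 3.25% → $0.27
Art supplies kit $32.11: toys → 7.75% → $2.49
Total tax = $2.18 + $4.18 + $2.53 + $1.15 + $0.27 + $2.49 = $12.80

$12.80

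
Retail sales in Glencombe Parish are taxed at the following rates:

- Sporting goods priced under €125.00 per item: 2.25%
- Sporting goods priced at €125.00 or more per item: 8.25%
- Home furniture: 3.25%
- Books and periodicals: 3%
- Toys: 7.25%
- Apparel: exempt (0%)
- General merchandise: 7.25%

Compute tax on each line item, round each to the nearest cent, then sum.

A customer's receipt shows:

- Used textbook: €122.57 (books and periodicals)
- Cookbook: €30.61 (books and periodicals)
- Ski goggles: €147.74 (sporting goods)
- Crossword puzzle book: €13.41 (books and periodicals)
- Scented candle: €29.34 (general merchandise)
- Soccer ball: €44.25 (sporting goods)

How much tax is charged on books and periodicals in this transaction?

Used textbook €122.57: books and periodicals → 3% → €3.68
Cookbook €30.61: books and periodicals → 3% → €0.92
Crossword puzzle book €13.41: books and periodicals → 3% → €0.40
Tax on books and periodicals = €3.68 + €0.92 + €0.40 = €5.00

€5.00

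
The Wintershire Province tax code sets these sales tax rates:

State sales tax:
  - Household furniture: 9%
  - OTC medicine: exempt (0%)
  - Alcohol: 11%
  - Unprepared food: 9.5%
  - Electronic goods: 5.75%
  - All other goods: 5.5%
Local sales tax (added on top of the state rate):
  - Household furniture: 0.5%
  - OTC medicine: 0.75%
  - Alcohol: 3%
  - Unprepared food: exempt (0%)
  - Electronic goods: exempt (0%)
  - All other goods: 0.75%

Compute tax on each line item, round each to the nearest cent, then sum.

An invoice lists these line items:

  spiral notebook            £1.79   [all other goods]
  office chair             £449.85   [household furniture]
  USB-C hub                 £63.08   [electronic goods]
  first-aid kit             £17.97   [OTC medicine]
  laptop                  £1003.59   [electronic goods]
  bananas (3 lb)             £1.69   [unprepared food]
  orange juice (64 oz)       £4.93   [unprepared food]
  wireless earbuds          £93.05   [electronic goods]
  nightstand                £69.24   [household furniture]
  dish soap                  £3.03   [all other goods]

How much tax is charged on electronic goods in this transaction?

USB-C hub £63.08: electronic goods → 5.75% + 0% local = 5.75% → £3.63
Laptop £1003.59: electronic goods → 5.75% + 0% local = 5.75% → £57.71
Wireless earbuds £93.05: electronic goods → 5.75% + 0% local = 5.75% → £5.35
Tax on electronic goods = £3.63 + £57.71 + £5.35 = £66.69

£66.69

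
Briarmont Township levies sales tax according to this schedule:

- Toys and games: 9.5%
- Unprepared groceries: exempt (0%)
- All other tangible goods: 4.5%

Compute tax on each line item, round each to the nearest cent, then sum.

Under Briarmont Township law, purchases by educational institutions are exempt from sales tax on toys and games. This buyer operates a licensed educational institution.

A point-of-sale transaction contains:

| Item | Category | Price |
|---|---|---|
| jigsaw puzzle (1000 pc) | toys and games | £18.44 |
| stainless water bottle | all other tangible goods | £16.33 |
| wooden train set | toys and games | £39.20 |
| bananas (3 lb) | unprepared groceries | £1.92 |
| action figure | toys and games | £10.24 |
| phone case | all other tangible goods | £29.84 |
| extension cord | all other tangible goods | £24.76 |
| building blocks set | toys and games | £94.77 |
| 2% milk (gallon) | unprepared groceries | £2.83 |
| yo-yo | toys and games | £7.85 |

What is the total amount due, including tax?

Jigsaw puzzle (1000 pc) £18.44: toys and games, buyer-exempt → 0% → £0.00
Stainless water bottle £16.33: all other tangible goods → 4.5% → £0.73
Wooden train set £39.20: toys and games, buyer-exempt → 0% → £0.00
Bananas (3 lb) £1.92: unprepared groceries → 0% → £0.00
Action figure £10.24: toys and games, buyer-exempt → 0% → £0.00
Phone case £29.84: all other tangible goods → 4.5% → £1.34
Extension cord £24.76: all other tangible goods → 4.5% → £1.11
Building blocks set £94.77: toys and games, buyer-exempt → 0% → £0.00
2% milk (gallon) £2.83: unprepared groceries → 0% → £0.00
Yo-yo £7.85: toys and games, buyer-exempt → 0% → £0.00
Subtotal = £246.18; tax = £3.18; total due = £249.36

£249.36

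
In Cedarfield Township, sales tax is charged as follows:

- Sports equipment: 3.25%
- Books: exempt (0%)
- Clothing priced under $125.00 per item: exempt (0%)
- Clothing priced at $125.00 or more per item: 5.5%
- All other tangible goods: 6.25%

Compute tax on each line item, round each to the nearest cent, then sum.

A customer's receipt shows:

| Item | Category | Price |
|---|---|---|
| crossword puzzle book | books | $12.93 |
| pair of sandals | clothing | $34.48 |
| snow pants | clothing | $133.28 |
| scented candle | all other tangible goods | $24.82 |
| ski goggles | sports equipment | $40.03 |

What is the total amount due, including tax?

Crossword puzzle book $12.93: books → 0% → $0.00
Pair of sandals $34.48: clothing, under $125.00 → 0% → $0.00
Snow pants $133.28: clothing, $125.00 or more → 5.5% → $7.33
Scented candle $24.82: all other tangible goods → 6.25% → $1.55
Ski goggles $40.03: sports equipment → 3.25% → $1.30
Subtotal = $245.54; tax = $10.18; total due = $255.72

$255.72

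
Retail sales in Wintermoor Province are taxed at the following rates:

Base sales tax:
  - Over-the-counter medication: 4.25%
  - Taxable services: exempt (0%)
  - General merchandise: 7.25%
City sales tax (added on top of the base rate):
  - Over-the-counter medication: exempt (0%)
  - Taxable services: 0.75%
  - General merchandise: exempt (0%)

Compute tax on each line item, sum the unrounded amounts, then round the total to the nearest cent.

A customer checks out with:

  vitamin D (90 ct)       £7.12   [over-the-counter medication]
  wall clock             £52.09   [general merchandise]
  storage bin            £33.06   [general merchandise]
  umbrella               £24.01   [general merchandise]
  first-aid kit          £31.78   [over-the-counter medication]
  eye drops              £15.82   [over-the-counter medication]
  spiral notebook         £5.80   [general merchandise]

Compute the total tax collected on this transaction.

Vitamin D (90 ct) £7.12: over-the-counter medication → 4.25% + 0% city = 4.25% → £0.3026
Wall clock £52.09: general merchandise → 7.25% + 0% city = 7.25% → £3.776525
Storage bin £33.06: general merchandise → 7.25% + 0% city = 7.25% → £2.39685
Umbrella £24.01: general merchandise → 7.25% + 0% city = 7.25% → £1.740725
First-aid kit £31.78: over-the-counter medication → 4.25% + 0% city = 4.25% → £1.35065
Eye drops £15.82: over-the-counter medication → 4.25% + 0% city = 4.25% → £0.67235
Spiral notebook £5.80: general merchandise → 7.25% + 0% city = 7.25% → £0.4205
Unrounded tax sum = £10.6602 → £10.66

£10.66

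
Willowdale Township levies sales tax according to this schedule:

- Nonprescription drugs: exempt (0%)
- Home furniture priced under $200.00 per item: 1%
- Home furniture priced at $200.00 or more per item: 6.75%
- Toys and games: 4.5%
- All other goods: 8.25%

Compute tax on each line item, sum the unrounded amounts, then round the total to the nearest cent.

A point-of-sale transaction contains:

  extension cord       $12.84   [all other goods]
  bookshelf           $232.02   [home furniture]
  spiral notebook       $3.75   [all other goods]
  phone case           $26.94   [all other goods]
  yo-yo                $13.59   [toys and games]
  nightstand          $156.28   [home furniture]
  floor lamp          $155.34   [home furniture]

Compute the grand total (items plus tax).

$623.74

Extension cord $12.84: all other goods → 8.25% → $1.0593
Bookshelf $232.02: home furniture, $200.00 or more → 6.75% → $15.66135
Spiral notebook $3.75: all other goods → 8.25% → $0.309375
Phone case $26.94: all other goods → 8.25% → $2.22255
Yo-yo $13.59: toys and games → 4.5% → $0.61155
Nightstand $156.28: home furniture, under $200.00 → 1% → $1.5628
Floor lamp $155.34: home furniture, under $200.00 → 1% → $1.5534
Subtotal = $600.76; unrounded tax = $22.980325 → $22.98; total due = $623.74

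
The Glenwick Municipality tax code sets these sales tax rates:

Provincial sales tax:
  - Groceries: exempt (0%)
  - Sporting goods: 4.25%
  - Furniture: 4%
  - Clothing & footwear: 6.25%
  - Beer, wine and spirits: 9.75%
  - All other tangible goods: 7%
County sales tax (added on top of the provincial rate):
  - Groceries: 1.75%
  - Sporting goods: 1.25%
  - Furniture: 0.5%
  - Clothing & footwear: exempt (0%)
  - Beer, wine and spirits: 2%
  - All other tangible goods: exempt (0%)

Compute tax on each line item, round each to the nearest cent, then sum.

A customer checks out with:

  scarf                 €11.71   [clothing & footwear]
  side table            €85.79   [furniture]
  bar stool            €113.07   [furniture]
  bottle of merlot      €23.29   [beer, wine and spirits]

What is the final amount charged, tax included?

€246.28

Scarf €11.71: clothing & footwear → 6.25% + 0% county = 6.25% → €0.73
Side table €85.79: furniture → 4% + 0.5% county = 4.5% → €3.86
Bar stool €113.07: furniture → 4% + 0.5% county = 4.5% → €5.09
Bottle of merlot €23.29: beer, wine and spirits → 9.75% + 2% county = 11.75% → €2.74
Subtotal = €233.86; tax = €12.42; total due = €246.28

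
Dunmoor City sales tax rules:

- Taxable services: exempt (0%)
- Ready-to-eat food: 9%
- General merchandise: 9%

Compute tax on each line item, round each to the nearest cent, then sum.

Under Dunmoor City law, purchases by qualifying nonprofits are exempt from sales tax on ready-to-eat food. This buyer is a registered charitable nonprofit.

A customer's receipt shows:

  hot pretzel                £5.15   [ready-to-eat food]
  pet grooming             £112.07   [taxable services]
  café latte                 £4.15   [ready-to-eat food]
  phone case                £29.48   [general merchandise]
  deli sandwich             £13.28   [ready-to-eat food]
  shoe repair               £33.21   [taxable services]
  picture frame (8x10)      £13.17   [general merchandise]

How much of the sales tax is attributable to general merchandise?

£3.84

Phone case £29.48: general merchandise → 9% → £2.65
Picture frame (8x10) £13.17: general merchandise → 9% → £1.19
Tax on general merchandise = £2.65 + £1.19 = £3.84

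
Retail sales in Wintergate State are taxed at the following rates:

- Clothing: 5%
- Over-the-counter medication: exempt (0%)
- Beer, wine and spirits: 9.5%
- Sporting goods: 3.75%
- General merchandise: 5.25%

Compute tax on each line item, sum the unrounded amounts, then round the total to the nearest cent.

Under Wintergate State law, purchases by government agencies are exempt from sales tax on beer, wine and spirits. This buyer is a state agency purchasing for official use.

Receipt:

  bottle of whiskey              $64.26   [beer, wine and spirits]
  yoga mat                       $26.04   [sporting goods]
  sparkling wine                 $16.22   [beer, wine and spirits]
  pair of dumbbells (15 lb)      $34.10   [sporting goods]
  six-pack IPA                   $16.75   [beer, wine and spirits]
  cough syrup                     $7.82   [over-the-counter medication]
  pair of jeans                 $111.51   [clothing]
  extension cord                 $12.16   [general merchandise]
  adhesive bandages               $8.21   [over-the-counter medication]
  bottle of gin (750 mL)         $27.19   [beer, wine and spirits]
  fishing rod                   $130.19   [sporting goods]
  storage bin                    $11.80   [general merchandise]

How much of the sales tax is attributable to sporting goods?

$7.14

Yoga mat $26.04: sporting goods → 3.75% → $0.9765
Pair of dumbbells (15 lb) $34.10: sporting goods → 3.75% → $1.27875
Fishing rod $130.19: sporting goods → 3.75% → $4.882125
Tax on sporting goods: unrounded sum = $7.137375 → $7.14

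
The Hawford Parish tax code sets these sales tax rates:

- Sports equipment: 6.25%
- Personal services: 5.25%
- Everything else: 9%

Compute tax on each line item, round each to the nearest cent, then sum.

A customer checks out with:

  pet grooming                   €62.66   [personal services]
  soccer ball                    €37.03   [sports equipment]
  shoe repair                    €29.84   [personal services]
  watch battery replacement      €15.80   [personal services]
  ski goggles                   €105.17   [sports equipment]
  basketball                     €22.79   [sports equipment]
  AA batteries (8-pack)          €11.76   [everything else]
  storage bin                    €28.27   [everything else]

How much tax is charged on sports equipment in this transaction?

€10.30

Soccer ball €37.03: sports equipment → 6.25% → €2.31
Ski goggles €105.17: sports equipment → 6.25% → €6.57
Basketball €22.79: sports equipment → 6.25% → €1.42
Tax on sports equipment = €2.31 + €6.57 + €1.42 = €10.30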